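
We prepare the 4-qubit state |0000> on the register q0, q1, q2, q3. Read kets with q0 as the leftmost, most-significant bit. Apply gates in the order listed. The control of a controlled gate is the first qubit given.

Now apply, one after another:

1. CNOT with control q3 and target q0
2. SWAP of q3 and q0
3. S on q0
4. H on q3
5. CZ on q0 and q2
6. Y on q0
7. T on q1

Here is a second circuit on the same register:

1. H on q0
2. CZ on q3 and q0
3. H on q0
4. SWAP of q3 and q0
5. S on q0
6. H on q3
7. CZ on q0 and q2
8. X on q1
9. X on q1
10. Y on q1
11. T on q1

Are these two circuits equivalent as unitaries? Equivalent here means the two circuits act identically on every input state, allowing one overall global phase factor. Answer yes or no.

No: there is an input state on which the two circuits produce genuinely different outputs (not merely differing by a phase).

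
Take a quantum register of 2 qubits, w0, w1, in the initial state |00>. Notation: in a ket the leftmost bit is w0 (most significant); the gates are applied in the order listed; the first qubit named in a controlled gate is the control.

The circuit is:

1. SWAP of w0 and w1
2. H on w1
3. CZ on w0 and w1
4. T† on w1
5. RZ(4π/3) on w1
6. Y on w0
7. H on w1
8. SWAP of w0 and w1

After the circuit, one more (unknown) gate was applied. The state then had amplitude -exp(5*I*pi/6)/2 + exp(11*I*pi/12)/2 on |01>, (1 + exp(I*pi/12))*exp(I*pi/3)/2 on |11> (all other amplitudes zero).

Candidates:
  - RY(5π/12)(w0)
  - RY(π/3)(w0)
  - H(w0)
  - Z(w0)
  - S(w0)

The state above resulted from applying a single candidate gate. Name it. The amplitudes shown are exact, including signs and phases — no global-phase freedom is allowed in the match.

The unique candidate consistent with the amplitudes is S(w0).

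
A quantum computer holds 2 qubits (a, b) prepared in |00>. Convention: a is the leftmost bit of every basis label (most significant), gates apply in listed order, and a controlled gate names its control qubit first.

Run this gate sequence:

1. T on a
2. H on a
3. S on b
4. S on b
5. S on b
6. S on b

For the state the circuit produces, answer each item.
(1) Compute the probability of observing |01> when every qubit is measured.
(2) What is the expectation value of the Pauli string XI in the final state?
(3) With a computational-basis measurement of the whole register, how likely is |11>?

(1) A full measurement returns |01> with probability 0. Key observation: the block from step 3 through step 6 cancels to the identity and can be dropped.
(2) The expectation value of XI is 1.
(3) The probability of measuring |11> is 0.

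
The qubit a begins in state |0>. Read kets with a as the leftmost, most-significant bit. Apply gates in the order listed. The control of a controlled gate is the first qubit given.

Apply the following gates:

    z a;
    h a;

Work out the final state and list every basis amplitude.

The resulting statevector has amplitude sqrt(2)/2 on |0>, sqrt(2)/2 on |1>.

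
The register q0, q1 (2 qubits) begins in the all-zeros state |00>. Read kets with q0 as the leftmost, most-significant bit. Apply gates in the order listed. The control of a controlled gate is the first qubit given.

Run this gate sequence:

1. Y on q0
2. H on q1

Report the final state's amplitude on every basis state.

The resulting statevector has amplitude 0 on |00>, 0 on |01>, sqrt(2)*I/2 on |10>, sqrt(2)*I/2 on |11>.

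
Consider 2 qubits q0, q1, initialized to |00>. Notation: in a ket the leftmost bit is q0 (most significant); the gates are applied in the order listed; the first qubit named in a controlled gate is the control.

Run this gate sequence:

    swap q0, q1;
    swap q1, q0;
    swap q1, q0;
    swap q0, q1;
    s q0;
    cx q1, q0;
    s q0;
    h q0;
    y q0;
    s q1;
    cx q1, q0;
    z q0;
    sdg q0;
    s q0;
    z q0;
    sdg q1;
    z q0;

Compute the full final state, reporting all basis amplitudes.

The resulting statevector has amplitude -sqrt(2)*I/2 on |00>, 0 on |01>, -sqrt(2)*I/2 on |10>, 0 on |11>.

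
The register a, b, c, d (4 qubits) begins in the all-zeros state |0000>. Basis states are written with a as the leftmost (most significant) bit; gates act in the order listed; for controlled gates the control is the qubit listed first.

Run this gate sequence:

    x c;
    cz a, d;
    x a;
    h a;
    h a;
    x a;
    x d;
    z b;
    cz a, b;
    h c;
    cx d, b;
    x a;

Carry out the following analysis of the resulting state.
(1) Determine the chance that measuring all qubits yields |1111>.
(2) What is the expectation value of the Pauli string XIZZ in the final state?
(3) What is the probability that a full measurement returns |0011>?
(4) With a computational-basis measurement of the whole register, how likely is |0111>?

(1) A full measurement returns |1111> with probability 1/2. Key observation: steps 3-6 multiply out to the identity, so the circuit reduces to the remaining gates.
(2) In the final state, XIZZ has expectation 0.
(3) A full measurement returns |0011> with probability 0.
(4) The probability of measuring |0111> is 0.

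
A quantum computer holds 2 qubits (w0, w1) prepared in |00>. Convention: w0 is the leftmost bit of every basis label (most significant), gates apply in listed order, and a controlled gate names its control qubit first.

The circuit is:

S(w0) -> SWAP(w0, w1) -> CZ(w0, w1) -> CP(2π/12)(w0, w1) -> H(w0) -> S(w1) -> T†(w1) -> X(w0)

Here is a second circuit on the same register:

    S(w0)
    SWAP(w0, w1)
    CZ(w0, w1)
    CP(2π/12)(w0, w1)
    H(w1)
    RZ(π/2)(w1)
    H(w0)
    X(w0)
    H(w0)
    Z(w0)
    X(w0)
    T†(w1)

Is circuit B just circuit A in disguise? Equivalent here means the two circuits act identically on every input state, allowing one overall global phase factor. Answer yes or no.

No, they are not equivalent — no single phase factor reconciles the two unitaries.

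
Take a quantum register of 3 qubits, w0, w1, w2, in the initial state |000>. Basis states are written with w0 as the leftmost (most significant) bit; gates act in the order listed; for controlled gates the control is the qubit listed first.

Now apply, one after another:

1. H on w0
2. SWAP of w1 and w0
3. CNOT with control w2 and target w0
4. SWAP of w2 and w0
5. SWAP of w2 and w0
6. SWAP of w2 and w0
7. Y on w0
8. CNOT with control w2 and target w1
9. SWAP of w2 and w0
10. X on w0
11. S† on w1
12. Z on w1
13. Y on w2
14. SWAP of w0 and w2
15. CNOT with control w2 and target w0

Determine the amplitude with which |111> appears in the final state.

|111> carries amplitude sqrt(2)*I/2 in the final state. Key observation: gates 4-5 undo each other exactly, leaving only the rest of the circuit to track.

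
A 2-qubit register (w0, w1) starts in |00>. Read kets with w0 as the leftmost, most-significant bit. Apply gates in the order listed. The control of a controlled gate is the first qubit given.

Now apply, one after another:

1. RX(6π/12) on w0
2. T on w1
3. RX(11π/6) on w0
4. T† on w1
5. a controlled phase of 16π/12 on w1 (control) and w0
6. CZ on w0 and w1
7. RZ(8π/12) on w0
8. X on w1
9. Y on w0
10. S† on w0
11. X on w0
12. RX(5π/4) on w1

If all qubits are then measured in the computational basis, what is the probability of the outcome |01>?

A full measurement returns |01> with probability 3/8 - 3*sqrt(2)/16.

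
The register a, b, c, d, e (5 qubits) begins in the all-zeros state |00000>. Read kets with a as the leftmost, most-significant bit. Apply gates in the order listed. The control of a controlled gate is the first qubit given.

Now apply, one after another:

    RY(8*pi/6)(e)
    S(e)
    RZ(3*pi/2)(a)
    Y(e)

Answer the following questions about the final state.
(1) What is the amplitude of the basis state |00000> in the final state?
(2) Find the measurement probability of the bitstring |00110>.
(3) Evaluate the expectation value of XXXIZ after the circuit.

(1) |00000> carries amplitude -sqrt(3)*exp(I*pi/4)/2 in the final state.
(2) The probability of measuring |00110> is 0.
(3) The observable XXXIZ averages to 0.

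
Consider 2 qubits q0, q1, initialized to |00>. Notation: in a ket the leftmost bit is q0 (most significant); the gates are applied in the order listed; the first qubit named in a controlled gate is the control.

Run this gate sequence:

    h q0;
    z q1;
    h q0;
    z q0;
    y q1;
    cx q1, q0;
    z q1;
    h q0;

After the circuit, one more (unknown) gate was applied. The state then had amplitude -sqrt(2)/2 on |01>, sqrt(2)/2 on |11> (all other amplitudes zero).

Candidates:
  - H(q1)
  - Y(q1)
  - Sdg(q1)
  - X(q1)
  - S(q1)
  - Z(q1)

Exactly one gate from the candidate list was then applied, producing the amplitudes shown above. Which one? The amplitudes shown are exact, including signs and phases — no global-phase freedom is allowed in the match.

It was Sdg(q1) that produced the state shown.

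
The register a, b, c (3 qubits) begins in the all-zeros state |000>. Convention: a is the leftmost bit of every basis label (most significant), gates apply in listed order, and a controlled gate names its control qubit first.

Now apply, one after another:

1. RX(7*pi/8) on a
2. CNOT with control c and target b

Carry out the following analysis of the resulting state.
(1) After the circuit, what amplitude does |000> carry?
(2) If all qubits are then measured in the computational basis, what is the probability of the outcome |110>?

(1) |000> carries amplitude cos(7*pi/16) in the final state.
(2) The probability of measuring |110> is 0.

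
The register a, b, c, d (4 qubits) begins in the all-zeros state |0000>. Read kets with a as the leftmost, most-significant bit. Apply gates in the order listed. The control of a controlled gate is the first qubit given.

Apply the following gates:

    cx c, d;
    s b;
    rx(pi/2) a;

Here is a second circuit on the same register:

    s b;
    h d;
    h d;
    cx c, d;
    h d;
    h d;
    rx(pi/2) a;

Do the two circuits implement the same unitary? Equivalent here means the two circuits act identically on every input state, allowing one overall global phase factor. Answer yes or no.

Yes — the two circuits implement the same unitary up to a global phase.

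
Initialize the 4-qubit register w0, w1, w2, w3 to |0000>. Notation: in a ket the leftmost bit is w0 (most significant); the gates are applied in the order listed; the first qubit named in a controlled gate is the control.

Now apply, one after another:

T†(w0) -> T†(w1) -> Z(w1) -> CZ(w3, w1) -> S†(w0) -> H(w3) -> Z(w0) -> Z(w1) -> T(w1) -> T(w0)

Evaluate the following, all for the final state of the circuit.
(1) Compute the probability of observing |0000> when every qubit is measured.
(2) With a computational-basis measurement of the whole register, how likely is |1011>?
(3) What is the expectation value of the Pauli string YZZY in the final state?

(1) The probability of measuring |0000> is 1/2.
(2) Outcome |1011> occurs with probability 0.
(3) The observable YZZY averages to 0.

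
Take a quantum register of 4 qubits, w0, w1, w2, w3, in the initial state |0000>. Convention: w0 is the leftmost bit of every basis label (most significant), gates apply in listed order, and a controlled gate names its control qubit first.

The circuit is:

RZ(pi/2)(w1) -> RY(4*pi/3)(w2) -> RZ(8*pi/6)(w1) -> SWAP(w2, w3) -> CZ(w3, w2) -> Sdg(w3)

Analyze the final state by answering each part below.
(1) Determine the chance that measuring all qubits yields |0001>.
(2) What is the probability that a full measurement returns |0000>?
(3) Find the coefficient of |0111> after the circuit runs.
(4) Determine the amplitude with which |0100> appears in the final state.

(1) Outcome |0001> occurs with probability 3/4.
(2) A full measurement returns |0000> with probability 1/4.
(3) The amplitude on |0111> is 0.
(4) |0100> carries amplitude 0 in the final state.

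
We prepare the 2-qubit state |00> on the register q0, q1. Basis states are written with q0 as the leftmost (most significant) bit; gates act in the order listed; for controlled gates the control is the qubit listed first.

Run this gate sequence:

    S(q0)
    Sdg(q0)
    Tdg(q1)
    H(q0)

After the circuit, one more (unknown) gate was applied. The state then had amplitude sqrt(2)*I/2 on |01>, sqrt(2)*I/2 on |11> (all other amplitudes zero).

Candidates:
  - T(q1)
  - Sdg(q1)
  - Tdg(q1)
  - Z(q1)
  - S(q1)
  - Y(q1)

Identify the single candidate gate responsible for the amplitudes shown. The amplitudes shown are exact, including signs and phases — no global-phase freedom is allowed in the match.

The applied gate was Y(q1). Key observation: steps 1-2 multiply out to the identity, so the circuit reduces to the remaining gates.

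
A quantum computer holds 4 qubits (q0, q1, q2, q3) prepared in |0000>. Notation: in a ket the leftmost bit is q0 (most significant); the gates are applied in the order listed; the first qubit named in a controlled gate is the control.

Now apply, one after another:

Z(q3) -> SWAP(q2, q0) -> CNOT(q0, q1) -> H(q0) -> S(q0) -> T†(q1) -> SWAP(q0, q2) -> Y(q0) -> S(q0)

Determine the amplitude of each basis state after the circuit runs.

The resulting statevector has amplitude -sqrt(2)/2 on |1000>, -sqrt(2)*I/2 on |1010>, and 0 on every other basis state.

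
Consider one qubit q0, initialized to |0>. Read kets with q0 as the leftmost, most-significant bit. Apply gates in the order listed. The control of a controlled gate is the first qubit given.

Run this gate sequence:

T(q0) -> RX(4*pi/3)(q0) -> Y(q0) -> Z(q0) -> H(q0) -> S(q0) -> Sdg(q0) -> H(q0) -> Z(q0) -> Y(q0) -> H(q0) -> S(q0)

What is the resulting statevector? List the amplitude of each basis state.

The resulting statevector has amplitude -sqrt(2)/4 - sqrt(6)*I/4 on |0>, -sqrt(6)/4 - sqrt(2)*I/4 on |1>. Key observation: gates 3-10 undo each other exactly, leaving only the rest of the circuit to track.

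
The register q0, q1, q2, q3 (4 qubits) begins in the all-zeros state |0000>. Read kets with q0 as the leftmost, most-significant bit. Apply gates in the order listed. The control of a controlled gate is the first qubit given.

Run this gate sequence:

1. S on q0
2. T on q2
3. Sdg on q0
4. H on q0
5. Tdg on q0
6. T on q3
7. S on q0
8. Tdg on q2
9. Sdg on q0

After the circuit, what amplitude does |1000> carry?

The amplitude on |1000> is -sqrt(2)*exp(3*I*pi/4)/2.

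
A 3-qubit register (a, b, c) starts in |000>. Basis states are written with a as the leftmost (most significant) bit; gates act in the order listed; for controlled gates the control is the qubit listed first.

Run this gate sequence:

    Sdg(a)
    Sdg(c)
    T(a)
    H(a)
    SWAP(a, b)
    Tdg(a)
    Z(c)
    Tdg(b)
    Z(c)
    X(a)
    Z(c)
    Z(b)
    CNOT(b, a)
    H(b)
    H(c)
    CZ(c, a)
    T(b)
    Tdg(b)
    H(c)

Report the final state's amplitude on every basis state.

After the circuit, the state carries amplitude exp(3*I*pi/4)/2 on |000>, 0 on |001>, -exp(3*I*pi/4)/2 on |010>, 0 on |011>, 0 on |100>, 1/2 on |101>, 0 on |110>, 1/2 on |111>.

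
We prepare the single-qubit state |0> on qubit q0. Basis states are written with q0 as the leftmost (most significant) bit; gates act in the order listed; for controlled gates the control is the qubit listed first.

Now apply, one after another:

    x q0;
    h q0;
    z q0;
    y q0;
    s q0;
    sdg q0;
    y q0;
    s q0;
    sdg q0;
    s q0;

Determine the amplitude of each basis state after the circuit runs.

The final amplitudes are sqrt(2)/2 on |0>, sqrt(2)*I/2 on |1>.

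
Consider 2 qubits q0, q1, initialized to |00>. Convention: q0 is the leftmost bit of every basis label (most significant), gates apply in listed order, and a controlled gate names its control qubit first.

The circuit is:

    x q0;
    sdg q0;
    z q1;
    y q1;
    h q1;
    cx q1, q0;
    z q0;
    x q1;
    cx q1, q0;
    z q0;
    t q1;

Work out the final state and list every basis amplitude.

The resulting statevector has amplitude -sqrt(2)/2 on |00>, -sqrt(2)*exp(I*pi/4)/2 on |01>, 0 on |10>, 0 on |11>.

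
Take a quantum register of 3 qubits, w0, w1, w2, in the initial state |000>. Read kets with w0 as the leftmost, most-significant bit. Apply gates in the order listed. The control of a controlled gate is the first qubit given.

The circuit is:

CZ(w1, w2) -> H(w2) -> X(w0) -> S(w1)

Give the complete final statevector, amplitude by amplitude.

After the circuit, the state carries amplitude sqrt(2)/2 on |100>, sqrt(2)/2 on |101>, and 0 on every other basis state.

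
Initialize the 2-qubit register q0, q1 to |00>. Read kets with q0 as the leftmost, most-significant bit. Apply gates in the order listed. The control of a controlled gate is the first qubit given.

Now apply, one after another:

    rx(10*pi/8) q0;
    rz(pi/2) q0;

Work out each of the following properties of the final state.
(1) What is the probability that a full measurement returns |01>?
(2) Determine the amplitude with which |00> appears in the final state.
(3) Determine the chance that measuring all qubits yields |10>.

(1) A full measurement returns |01> with probability 0.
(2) |00> carries amplitude sqrt(2 - sqrt(2))*exp(3*I*pi/4)/2 in the final state.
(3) A full measurement returns |10> with probability sqrt(2)/4 + 1/2.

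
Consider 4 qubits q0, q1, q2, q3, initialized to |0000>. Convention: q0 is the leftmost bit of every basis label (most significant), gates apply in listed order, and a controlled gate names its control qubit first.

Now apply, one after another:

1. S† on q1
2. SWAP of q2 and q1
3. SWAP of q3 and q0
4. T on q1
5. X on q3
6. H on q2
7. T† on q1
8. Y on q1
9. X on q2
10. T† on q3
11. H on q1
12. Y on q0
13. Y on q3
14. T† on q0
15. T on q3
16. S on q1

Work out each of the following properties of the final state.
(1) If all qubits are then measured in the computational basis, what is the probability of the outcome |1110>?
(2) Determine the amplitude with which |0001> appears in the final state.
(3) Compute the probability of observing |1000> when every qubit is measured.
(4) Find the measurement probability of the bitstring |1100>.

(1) A full measurement returns |1110> with probability 1/4.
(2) |0001> carries amplitude 0 in the final state.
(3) A full measurement returns |1000> with probability 1/4.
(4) Outcome |1100> occurs with probability 1/4.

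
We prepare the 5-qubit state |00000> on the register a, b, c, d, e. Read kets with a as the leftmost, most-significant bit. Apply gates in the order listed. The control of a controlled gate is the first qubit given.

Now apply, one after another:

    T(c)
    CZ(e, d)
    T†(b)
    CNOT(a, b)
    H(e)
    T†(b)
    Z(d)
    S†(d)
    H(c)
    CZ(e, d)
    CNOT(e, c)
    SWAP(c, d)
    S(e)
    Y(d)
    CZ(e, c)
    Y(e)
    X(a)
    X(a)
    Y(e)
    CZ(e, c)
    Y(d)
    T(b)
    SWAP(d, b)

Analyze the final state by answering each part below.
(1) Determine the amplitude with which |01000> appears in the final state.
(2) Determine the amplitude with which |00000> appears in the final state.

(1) |01000> carries amplitude 1/2 in the final state. Key observation: the block from step 14 through step 21 cancels to the identity and can be dropped.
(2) The final state's coefficient on |00000> equals 1/2.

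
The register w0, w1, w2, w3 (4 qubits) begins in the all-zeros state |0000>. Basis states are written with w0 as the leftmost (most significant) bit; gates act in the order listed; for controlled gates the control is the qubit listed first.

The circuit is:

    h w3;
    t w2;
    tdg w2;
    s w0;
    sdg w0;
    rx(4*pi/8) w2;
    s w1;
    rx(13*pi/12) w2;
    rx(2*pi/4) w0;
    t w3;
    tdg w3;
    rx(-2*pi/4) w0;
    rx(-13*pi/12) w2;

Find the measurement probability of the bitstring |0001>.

The probability of measuring |0001> is 1/4. Key observation: steps 8-13 multiply out to the identity, so the circuit reduces to the remaining gates.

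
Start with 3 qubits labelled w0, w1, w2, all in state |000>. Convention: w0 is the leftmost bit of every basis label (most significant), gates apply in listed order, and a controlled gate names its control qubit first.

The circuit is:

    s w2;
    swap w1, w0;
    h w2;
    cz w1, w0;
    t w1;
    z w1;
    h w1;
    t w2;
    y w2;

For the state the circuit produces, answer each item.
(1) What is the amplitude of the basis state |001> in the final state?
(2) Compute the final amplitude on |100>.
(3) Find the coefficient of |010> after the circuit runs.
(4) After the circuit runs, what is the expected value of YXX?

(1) The final state's coefficient on |001> equals I/2.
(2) The amplitude on |100> is 0.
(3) The final state's coefficient on |010> equals -exp(3*I*pi/4)/2.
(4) The expectation value of YXX is 0.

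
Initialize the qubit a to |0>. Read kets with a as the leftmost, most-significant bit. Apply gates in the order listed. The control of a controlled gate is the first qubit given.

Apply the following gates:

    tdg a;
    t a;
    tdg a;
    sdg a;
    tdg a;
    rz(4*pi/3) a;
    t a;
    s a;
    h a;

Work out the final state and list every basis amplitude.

The final amplitudes are -sqrt(2)*exp(I*pi/3)/2 on |0>, -sqrt(2)*exp(I*pi/3)/2 on |1>.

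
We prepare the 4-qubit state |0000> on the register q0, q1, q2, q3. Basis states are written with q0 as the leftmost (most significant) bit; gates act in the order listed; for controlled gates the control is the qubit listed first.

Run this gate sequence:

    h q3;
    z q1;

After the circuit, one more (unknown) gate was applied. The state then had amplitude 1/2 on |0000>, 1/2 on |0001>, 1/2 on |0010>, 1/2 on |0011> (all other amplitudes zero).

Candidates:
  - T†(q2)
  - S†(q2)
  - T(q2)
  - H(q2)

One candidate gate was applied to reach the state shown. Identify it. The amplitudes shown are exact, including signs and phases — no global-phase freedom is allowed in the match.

The unique candidate consistent with the amplitudes is H(q2).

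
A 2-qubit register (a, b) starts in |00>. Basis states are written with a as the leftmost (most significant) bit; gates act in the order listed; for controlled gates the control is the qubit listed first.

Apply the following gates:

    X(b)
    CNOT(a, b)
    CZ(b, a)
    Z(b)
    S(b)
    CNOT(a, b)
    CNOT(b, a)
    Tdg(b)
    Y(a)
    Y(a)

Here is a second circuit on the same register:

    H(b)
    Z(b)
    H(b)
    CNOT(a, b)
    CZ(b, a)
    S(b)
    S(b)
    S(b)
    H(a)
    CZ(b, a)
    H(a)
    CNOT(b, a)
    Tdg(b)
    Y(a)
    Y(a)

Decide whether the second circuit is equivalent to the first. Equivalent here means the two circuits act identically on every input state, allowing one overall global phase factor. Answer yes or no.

No: there is an input state on which the two circuits produce genuinely different outputs (not merely differing by a phase).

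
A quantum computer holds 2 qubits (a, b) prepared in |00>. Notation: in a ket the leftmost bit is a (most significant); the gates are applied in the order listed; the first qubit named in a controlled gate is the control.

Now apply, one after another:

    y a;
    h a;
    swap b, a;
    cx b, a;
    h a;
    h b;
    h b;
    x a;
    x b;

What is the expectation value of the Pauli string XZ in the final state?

The expectation value of XZ is -1. Key observation: gates 6-7 undo each other exactly, leaving only the rest of the circuit to track.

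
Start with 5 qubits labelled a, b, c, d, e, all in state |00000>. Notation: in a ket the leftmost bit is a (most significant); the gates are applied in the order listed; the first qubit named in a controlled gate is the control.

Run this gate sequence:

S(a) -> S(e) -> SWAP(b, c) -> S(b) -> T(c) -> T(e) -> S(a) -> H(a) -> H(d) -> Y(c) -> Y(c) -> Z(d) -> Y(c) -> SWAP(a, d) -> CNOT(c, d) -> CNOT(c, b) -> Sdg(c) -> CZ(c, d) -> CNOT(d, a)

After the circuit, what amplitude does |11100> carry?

The final state's coefficient on |11100> equals -1/2.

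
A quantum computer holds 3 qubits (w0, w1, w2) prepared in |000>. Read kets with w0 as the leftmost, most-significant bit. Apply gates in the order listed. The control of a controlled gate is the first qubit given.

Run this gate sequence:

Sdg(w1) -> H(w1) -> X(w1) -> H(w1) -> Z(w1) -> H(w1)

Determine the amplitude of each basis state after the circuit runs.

After the circuit, the state carries amplitude sqrt(2)/2 on |000>, sqrt(2)/2 on |010>, and 0 on every other basis state. Key observation: steps 2-5 multiply out to the identity, so the circuit reduces to the remaining gates.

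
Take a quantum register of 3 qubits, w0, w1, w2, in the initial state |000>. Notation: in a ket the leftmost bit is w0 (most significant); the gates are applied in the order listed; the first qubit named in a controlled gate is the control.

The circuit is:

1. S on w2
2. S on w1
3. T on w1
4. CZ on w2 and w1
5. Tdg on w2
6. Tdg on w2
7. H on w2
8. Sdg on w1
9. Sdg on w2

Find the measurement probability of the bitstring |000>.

Outcome |000> occurs with probability 1/2.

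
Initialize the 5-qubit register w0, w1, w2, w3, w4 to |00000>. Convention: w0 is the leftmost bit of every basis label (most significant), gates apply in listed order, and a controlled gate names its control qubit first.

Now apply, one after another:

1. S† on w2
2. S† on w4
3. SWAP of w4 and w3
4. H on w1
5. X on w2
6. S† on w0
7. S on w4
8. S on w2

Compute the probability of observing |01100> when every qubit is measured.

A full measurement returns |01100> with probability 1/2.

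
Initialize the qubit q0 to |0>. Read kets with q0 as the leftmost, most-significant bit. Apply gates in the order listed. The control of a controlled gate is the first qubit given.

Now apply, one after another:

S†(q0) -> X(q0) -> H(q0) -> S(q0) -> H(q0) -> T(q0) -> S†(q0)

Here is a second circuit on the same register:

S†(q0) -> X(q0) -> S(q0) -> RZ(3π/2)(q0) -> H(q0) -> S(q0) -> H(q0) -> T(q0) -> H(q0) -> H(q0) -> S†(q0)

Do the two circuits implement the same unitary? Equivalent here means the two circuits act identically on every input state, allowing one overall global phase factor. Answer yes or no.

Yes: on every input state the two circuits agree up to one overall phase factor.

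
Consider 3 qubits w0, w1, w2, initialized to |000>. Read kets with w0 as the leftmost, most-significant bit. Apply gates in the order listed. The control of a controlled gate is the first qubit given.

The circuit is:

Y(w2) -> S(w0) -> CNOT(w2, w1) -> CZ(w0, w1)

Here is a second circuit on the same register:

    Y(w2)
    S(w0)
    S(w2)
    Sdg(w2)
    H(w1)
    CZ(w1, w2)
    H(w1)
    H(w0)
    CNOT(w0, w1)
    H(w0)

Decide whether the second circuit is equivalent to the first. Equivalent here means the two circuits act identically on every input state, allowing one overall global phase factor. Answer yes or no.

No: there is an input state on which the two circuits produce genuinely different outputs (not merely differing by a phase).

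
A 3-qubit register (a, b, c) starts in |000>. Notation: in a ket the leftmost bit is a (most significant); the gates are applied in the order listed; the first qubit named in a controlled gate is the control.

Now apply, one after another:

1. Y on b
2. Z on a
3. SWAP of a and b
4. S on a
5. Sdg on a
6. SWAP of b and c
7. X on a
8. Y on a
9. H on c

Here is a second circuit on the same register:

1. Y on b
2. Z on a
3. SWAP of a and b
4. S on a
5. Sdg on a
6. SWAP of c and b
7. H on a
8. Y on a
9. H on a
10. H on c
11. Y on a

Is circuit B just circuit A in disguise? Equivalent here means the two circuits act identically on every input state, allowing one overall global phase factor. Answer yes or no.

No, they are not equivalent — no single phase factor reconciles the two unitaries.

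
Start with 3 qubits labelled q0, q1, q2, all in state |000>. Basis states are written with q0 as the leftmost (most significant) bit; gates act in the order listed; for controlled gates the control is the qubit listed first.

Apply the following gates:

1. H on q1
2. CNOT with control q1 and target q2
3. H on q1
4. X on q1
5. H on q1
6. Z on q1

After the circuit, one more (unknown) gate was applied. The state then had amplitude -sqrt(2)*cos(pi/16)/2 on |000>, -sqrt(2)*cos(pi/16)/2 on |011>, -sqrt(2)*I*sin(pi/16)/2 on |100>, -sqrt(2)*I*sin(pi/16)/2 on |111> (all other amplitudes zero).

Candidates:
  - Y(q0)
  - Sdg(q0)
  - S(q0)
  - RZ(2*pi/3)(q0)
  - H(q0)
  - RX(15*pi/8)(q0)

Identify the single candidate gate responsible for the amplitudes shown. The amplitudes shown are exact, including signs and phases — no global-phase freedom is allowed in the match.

It was RX(15*pi/8)(q0) that produced the state shown.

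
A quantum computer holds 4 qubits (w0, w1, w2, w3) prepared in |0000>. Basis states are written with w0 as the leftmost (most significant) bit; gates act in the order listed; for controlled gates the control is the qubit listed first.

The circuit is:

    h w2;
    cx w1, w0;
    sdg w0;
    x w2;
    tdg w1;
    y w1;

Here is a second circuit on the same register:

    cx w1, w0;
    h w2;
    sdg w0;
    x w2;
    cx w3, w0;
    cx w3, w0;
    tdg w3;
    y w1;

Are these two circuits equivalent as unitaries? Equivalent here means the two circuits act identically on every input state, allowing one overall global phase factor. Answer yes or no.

No: there is an input state on which the two circuits produce genuinely different outputs (not merely differing by a phase).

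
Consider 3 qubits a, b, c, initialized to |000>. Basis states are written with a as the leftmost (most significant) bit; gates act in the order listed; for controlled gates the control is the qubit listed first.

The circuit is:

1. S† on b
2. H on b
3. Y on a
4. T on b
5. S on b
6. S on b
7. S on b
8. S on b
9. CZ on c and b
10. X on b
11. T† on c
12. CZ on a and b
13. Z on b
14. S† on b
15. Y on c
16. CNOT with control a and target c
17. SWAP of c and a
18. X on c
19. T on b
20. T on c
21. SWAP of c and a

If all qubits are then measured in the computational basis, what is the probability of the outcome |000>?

A full measurement returns |000> with probability 1/2. Key observation: gates 5-8 undo each other exactly, leaving only the rest of the circuit to track.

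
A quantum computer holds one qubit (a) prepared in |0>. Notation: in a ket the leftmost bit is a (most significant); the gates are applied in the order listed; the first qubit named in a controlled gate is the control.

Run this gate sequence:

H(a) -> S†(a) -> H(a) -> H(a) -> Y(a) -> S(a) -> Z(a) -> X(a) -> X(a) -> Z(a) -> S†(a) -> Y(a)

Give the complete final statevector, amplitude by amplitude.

The final amplitudes are sqrt(2)/2 on |0>, -sqrt(2)*I/2 on |1>.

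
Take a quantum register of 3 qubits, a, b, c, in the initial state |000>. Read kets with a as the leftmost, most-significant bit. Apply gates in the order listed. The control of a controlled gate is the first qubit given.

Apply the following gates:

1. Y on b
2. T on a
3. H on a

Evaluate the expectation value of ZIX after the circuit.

The observable ZIX averages to 0.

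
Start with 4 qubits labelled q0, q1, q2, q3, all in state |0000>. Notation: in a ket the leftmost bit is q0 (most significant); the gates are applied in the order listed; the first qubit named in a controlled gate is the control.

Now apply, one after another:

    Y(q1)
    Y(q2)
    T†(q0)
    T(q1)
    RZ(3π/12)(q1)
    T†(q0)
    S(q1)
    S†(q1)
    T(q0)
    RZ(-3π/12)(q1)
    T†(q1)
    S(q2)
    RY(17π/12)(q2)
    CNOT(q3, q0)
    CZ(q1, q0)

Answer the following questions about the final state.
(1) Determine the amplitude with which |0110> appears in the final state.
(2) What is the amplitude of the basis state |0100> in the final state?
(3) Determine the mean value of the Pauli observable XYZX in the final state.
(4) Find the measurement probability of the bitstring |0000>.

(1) The amplitude on |0110> is -I*sqrt(2 - sqrt(2))/4 + I*sqrt(3*sqrt(2) + 6)/4.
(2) |0100> carries amplitude I*sqrt(6 - 3*sqrt(2))/4 + I*sqrt(sqrt(2) + 2)/4 in the final state.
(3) The expectation value of XYZX is 0.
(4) The probability of measuring |0000> is 0.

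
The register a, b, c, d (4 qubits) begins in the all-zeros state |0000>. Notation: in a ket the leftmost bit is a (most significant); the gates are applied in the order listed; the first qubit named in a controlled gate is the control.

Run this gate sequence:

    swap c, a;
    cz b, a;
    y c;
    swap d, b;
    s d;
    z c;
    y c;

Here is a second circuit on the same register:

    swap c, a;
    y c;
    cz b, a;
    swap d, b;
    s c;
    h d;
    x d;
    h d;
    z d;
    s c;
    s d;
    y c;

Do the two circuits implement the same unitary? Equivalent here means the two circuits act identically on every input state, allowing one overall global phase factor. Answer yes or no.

Yes — the two circuits implement the same unitary up to a global phase.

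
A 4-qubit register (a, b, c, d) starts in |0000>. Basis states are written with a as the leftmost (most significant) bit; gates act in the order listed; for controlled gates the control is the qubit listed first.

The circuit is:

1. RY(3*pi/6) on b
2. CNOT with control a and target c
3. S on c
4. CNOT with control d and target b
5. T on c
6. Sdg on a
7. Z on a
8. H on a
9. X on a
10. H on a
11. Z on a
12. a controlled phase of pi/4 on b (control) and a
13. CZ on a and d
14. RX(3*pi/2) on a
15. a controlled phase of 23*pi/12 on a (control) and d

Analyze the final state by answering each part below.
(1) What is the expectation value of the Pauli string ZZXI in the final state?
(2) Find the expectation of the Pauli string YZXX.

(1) In the final state, ZZXI has expectation 0. Key observation: the block from step 8 through step 11 cancels to the identity and can be dropped.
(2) The expectation value of YZXX is 0.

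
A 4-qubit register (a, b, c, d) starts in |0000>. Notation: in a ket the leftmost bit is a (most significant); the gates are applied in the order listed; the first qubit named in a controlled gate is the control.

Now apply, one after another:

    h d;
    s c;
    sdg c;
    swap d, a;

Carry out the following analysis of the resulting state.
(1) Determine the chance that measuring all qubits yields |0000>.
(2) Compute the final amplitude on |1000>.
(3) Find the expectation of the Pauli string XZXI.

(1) The probability of measuring |0000> is 1/2. Key observation: the block from step 2 through step 3 cancels to the identity and can be dropped.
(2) The amplitude on |1000> is sqrt(2)/2.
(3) The observable XZXI averages to 0.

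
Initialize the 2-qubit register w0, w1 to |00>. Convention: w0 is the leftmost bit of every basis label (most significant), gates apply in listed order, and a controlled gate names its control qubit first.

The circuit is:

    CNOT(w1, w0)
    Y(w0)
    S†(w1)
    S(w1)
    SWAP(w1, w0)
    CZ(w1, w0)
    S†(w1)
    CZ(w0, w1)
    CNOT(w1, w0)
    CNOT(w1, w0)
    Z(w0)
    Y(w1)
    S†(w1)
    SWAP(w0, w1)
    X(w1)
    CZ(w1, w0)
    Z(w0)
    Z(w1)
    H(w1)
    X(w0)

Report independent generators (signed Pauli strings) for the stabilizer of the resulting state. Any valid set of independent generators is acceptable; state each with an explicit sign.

One valid set of independent stabilizer generators is -IX, -ZI (any independent generating set of the same group is equally correct).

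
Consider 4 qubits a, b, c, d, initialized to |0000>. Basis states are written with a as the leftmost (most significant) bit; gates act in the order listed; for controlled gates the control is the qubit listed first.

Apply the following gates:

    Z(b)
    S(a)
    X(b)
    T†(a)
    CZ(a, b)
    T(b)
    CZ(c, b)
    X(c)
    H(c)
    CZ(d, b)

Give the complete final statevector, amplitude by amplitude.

After the circuit, the state carries amplitude sqrt(2)*exp(I*pi/4)/2 on |0100>, -sqrt(2)*exp(I*pi/4)/2 on |0110>, and 0 on every other basis state.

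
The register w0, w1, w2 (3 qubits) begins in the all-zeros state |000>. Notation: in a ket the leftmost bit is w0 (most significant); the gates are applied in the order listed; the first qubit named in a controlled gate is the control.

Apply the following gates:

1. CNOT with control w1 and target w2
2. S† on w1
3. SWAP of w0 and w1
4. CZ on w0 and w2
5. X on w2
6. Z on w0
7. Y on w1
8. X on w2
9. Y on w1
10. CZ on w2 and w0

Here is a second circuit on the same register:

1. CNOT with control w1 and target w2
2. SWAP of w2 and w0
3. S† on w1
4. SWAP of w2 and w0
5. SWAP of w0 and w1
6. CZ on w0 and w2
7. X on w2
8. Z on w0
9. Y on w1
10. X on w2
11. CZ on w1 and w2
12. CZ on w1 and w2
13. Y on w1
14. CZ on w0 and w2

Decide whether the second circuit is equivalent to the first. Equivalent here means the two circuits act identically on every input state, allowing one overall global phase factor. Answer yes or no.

Yes — the two circuits implement the same unitary up to a global phase.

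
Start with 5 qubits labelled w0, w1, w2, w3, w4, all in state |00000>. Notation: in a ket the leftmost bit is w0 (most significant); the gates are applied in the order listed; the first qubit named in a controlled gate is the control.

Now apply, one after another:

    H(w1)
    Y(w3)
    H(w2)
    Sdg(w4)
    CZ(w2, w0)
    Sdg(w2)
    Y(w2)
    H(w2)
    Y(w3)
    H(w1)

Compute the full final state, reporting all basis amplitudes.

The final amplitudes are -1/2 + I/2 on |00000>, -1/2 - I/2 on |00100>, and 0 on every other basis state.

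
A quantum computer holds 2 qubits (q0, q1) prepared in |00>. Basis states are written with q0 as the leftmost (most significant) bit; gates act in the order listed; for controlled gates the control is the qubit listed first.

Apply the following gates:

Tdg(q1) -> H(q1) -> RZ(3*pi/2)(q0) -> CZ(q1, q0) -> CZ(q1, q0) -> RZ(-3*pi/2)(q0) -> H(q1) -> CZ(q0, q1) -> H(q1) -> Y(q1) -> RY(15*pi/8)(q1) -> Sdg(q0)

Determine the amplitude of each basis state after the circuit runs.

The resulting statevector has amplitude I*sin(3*pi/16) on |00>, -I*sin(5*pi/16) on |01>, 0 on |10>, 0 on |11>. Key observation: steps 2-7 multiply out to the identity, so the circuit reduces to the remaining gates.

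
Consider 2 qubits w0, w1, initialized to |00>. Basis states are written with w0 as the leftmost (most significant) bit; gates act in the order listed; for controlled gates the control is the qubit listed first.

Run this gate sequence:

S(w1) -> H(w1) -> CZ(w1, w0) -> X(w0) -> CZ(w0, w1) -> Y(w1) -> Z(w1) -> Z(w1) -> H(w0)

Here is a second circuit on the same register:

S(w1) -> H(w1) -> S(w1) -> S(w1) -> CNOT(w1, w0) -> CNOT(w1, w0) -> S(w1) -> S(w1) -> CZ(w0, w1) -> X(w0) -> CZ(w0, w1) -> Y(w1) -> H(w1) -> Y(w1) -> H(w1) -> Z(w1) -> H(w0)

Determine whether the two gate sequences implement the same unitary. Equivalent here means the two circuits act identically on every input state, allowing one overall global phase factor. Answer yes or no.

No: there is an input state on which the two circuits produce genuinely different outputs (not merely differing by a phase).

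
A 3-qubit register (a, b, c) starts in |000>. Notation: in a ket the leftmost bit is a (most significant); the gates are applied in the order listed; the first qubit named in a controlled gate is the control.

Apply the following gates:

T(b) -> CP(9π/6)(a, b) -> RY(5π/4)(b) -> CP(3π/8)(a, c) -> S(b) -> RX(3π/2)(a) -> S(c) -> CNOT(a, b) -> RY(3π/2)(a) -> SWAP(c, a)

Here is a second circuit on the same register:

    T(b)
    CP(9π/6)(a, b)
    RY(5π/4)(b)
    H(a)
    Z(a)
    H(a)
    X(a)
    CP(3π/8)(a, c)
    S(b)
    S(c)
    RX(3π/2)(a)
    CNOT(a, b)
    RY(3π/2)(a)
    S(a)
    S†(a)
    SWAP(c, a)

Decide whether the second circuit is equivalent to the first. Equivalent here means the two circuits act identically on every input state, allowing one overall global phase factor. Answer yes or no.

Yes: on every input state the two circuits agree up to one overall phase factor.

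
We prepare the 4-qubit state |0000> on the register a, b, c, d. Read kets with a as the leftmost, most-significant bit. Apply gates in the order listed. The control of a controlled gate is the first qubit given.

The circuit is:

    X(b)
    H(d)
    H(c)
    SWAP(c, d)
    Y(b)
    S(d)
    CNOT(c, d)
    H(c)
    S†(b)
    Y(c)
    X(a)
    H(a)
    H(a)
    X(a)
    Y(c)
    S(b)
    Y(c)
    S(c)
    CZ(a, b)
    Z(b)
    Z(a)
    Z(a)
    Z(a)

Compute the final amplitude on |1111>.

The amplitude on |1111> is 0. Key observation: the block from step 9 through step 16 cancels to the identity and can be dropped.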